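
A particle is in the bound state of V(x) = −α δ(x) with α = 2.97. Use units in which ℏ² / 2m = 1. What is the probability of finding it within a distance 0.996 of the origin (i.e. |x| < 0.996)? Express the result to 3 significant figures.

P = 0.948

The normalised bound state is ψ = √κ e^{−κ|x|} with κ = mα/ℏ² = 1.485.
P(|x| < d) = ∫_{−d}^{d} κ e^{−2κ|x|} dx = 1 − e^{−2κd} = 1 − e^{−2.958} = 0.9481.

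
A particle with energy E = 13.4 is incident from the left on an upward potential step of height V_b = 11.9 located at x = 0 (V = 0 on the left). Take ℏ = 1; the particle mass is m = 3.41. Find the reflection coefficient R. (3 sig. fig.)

On each side the TISE gives plane waves with k = √(2m(E − V))/ℏ: k₁ = √(2·3.41·13.4) = 9.560, k₂ = √(2·3.41·1.5) = 3.198.
Matching ψ and ψ′ at x = 0 gives r = (k₁ − k₂)/(k₁ + k₂), so R = r² = 0.2486 and T = 1 − R = 0.7514.

R = 0.249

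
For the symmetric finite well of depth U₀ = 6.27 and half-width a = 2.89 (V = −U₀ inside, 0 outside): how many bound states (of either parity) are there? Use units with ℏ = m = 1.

N = 7

Define the well-strength parameter z₀ = (a/ℏ)√(2mU₀) = 2.89 × √(2·1·6.27) = 10.23.
The even/odd transcendental equations gain one root per π/2 in z₀, giving N = 1 + ⌊2z₀/π⌋ = 1 + ⌊6.515⌋ = 7.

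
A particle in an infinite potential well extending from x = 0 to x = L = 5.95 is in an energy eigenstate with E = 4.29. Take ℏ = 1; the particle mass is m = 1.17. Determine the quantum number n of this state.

For an infinite well E_n = n²π²ℏ²/(2mL²), so n = (L/πℏ)√(2mE).
n = (5.95/π) × √(2 × 1.17 × 4.29) = 6.001 → n = 6.

n = 6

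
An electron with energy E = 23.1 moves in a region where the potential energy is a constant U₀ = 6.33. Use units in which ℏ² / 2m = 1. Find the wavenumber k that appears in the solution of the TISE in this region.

With E > U₀ the solution is oscillatory, ψ ∝ e^{±ikx} with k = √(2m(E − U₀))/ℏ.
k = √(2 × 0.5 × 16.77) = 4.095.

k = 4.10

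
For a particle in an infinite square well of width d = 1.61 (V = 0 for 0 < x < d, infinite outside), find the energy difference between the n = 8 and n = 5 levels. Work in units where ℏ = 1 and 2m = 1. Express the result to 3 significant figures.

E_n = n²π²ℏ²/(2md²), so ΔE = (8² − 5²) π²ℏ²/(2md²).
ΔE = 39 × π² / (2 × 0.5 × 1.61²) = 148.5.

ΔE = 148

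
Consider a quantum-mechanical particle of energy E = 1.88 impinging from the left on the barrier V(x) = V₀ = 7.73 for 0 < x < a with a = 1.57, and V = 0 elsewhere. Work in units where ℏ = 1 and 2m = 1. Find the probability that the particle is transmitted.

E < V₀: inside the barrier ψ ∝ e^{±κx} with κ = √(2m(V₀ − E))/ℏ = 2.419.
κa = 3.797, sinh(κa) = 22.28.
Matching ψ, ψ′ at both faces gives T = [1 + V₀² sinh²(κa) / (4E(V₀ − E))]⁻¹ = 1/675.2 = 0.00148.

T = 0.00148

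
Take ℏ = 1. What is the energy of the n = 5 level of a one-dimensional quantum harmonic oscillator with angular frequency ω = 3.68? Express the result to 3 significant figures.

The oscillator eigenvalues are E_n = ℏω(n + ½), so E_5 = 3.68 × 5.5 = 20.24.

E = 20.2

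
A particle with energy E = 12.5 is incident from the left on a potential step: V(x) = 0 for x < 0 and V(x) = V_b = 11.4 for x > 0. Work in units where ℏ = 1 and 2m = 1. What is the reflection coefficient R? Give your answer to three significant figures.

R = 0.294

On each side the TISE gives plane waves with k = √(2m(E − V))/ℏ: k₁ = √(2·½·12.5) = 3.536, k₂ = √(2·½·1.1) = 1.049.
Matching ψ and ψ′ at x = 0 gives r = (k₁ − k₂)/(k₁ + k₂), so R = r² = 0.2942 and T = 1 − R = 0.7058.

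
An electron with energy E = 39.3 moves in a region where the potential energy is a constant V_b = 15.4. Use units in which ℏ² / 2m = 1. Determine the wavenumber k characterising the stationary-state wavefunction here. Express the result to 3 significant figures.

With E > V_b the solution is oscillatory, ψ ∝ e^{±ikx} with k = √(2m(E − V_b))/ℏ.
k = √(2 × 0.5 × 23.9) = 4.889.

k = 4.89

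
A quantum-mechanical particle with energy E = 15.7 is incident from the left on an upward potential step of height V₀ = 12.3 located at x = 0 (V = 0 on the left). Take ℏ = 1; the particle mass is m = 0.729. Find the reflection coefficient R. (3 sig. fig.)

On each side the TISE gives plane waves with k = √(2m(E − V))/ℏ: k₁ = √(2·0.729·15.7) = 4.784, k₂ = √(2·0.729·3.4) = 2.226.
Continuity of ψ and ψ′ at the step yields the reflection amplitude r = (k₁ − k₂)/(k₁ + k₂) = 0.3649; thus R = |r|² = 0.1331, T = 0.8669.

R = 0.133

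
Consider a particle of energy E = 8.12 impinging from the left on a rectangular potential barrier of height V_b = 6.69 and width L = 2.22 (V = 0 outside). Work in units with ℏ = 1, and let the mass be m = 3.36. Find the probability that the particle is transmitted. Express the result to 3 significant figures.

E > V_b: inside the barrier k₂ = √(2m(E − V_b))/ℏ = 3.100, k₂L = 6.882.
Matching at both interfaces gives T⁻¹ = 1 + V_b² sin²(k₂L) / [4E(E − V_b)] = 1.306, hence T = 0.766.

T = 0.766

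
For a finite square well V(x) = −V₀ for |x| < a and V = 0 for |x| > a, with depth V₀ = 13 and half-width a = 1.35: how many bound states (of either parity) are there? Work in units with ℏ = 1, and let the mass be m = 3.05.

N = 8

Define the well-strength parameter z₀ = (a/ℏ)√(2mV₀) = 1.35 × √(2·3.05·13) = 12.02.
A new bound state (alternating even/odd) appears each time z₀ passes a multiple of π/2, so N = ⌊2z₀/π⌋ + 1 = ⌊7.653⌋ + 1 = 8.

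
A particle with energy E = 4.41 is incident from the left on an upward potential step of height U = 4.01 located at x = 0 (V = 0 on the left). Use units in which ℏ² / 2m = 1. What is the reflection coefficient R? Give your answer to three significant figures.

On each side the TISE gives plane waves with k = √(2m(E − V))/ℏ: k₁ = √(2·½·4.41) = 2.100, k₂ = √(2·½·0.4) = 0.6325.
Matching ψ and ψ′ at x = 0 gives r = (k₁ − k₂)/(k₁ + k₂), so R = r² = 0.2885 and T = 1 − R = 0.7115.

R = 0.288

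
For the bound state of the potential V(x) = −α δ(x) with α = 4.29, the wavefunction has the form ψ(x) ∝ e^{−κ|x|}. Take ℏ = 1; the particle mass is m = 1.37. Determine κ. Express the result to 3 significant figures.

Integrating the TISE across x = 0 gives the cusp condition ψ'(0⁺) − ψ'(0⁻) = −(2mα/ℏ²)ψ(0).
With ψ ∝ e^{−κ|x|} this yields −2κ = −2mα/ℏ², so κ = mα/ℏ² = 5.877.

κ = 5.88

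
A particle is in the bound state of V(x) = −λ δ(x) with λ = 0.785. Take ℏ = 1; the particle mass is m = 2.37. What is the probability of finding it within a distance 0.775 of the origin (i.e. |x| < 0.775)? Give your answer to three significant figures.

The normalised bound state is ψ = √κ e^{−κ|x|} with κ = mλ/ℏ² = 1.860.
P(|x| < d) = ∫_{−d}^{d} κ e^{−2κ|x|} dx = 1 − e^{−2κd} = 1 − e^{−2.884} = 0.9441.

P = 0.944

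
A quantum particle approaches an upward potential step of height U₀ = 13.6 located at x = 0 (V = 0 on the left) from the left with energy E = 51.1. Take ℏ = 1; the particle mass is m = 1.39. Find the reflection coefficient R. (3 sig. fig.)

R = 0.00596

On each side the TISE gives plane waves with k = √(2m(E − V))/ℏ: k₁ = √(2·1.39·51.1) = 11.92, k₂ = √(2·1.39·37.5) = 10.21.
Matching ψ and ψ′ at x = 0 gives r = (k₁ − k₂)/(k₁ + k₂), so R = r² = 0.005961 and T = 1 − R = 0.9940.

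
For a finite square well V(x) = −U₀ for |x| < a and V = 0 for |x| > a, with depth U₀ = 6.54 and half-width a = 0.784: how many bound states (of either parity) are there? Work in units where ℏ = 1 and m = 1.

N = 2

Define the well-strength parameter z₀ = (a/ℏ)√(2mU₀) = 0.784 × √(2·1·6.54) = 2.835.
The even/odd transcendental equations gain one root per π/2 in z₀, giving N = 1 + ⌊2z₀/π⌋ = 1 + ⌊1.805⌋ = 2.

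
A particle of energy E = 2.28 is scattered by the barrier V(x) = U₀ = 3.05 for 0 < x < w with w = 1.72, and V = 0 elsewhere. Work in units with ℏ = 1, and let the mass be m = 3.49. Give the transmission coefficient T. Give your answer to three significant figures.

E < U₀: inside the barrier ψ ∝ e^{±κx} with κ = √(2m(U₀ − E))/ℏ = 2.318.
κw = 3.988, sinh(κw) = 26.95.
Matching ψ, ψ′ at both faces gives T = [1 + U₀² sinh²(κw) / (4E(U₀ − E))]⁻¹ = 1/963.2 = 0.00104.

T = 0.00104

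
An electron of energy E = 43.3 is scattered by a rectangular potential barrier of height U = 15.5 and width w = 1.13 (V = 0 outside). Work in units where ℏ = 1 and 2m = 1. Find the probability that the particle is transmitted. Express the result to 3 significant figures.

T = 0.995

Above the barrier the interior wavenumber is k₂ = √(2m(E − U))/ℏ = 5.273, giving phase k₂w = 5.958.
Matching at both interfaces gives T⁻¹ = 1 + U² sin²(k₂w) / [4E(E − U)] = 1.005, hence T = 0.995.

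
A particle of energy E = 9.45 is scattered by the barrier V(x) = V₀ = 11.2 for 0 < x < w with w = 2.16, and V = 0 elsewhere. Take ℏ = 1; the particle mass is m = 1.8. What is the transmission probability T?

T = 0.0000412

Since E < V₀ the interior solution is evanescent with decay constant κ = √(2m(V₀ − E))/ℏ = 2.510.
κw = 5.422, sinh(κw) = 113.1.
The exact tunnelling result is T⁻¹ = 1 + V₀² sinh²(κw) / [4E(V₀ − E)] = 24260, so T = 0.0000412.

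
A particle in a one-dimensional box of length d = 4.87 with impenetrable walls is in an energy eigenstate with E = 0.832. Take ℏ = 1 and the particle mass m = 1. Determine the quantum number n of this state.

n = 2

For an infinite well E_n = n²π²ℏ²/(2md²), so n = (d/πℏ)√(2mE).
n = (4.87/π) × √(2 × 1 × 0.832) = 2.000 → n = 2.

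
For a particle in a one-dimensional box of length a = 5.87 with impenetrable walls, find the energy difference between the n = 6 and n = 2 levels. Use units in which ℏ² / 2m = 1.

ΔE = 9.17

E_n = n²π²ℏ²/(2ma²), so ΔE = (6² − 2²) π²ℏ²/(2ma²).
ΔE = 32 × π² / (2 × 0.5 × 5.87²) = 9.166.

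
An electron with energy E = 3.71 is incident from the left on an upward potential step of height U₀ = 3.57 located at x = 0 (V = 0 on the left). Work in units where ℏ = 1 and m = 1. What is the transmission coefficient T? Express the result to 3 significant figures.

The wavenumbers are k₁ = √(2mE)/ℏ = 2.724 on the left and k₂ = √(2m(E − U₀))/ℏ = 0.5292 on the right.
Continuity of ψ and ψ′ at the step yields the reflection amplitude r = (k₁ − k₂)/(k₁ + k₂) = 0.6747; thus R = |r|² = 0.4552, T = 0.5448.

T = 0.545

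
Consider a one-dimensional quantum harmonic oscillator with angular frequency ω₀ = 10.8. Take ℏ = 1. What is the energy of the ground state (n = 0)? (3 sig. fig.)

The oscillator eigenvalues are E_n = ℏω₀(n + ½), so E_0 = 10.8 × 0.5 = 5.400.

E = 5.40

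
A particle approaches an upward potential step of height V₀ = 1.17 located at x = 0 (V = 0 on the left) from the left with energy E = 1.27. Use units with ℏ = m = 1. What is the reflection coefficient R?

R = 0.316

The wavenumbers are k₁ = √(2mE)/ℏ = 1.594 on the left and k₂ = √(2m(E − V₀))/ℏ = 0.4472 on the right.
Continuity of ψ and ψ′ at the step yields the reflection amplitude r = (k₁ − k₂)/(k₁ + k₂) = 0.5618; thus R = |r|² = 0.3156, T = 0.6844.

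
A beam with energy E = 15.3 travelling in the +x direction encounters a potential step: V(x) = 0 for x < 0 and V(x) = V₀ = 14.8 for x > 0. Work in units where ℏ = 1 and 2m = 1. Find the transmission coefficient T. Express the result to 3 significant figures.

The wavenumbers are k₁ = √(2mE)/ℏ = 3.912 on the left and k₂ = √(2m(E − V₀))/ℏ = 0.7071 on the right.
Continuity of ψ and ψ′ at the step yields the reflection amplitude r = (k₁ − k₂)/(k₁ + k₂) = 0.6938; thus R = |r|² = 0.4814, T = 0.5186.

T = 0.519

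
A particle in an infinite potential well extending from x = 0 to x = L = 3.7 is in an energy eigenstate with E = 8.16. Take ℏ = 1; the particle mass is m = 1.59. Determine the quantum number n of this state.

For an infinite well E_n = n²π²ℏ²/(2mL²), so n = (L/πℏ)√(2mE).
n = (3.7/π) × √(2 × 1.59 × 8.16) = 5.999 → n = 6.

n = 6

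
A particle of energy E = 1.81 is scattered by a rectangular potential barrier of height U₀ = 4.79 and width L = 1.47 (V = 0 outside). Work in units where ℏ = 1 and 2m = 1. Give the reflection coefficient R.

Since E < U₀ the interior solution is evanescent with decay constant κ = √(2m(U₀ − E))/ℏ = 1.726.
κL = 2.538, sinh(κL) = 6.285.
Matching ψ, ψ′ at both faces gives T = [1 + U₀² sinh²(κL) / (4E(U₀ − E))]⁻¹ = 1/43.01 = 0.0233.
R = 1 − T = 0.977.

R = 0.977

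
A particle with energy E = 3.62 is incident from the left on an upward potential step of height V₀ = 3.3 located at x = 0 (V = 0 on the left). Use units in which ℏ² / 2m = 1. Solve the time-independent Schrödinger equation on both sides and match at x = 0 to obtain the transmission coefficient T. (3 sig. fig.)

T = 0.707

The wavenumbers are k₁ = √(2mE)/ℏ = 1.903 on the left and k₂ = √(2m(E − V₀))/ℏ = 0.5657 on the right.
Matching ψ and ψ′ at x = 0 gives r = (k₁ − k₂)/(k₁ + k₂), so R = r² = 0.2934 and T = 1 − R = 0.7066.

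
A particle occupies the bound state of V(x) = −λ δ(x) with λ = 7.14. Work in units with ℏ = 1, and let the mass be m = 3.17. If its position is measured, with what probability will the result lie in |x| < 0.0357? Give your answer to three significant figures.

The normalised bound state is ψ = √κ e^{−κ|x|} with κ = mλ/ℏ² = 22.63.
P(|x| < d) = ∫_{−d}^{d} κ e^{−2κ|x|} dx = 1 − e^{−2κd} = 1 − e^{−1.616} = 0.8013.

P = 0.801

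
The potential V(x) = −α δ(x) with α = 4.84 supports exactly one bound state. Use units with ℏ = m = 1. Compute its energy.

E = -11.7

The bound state is ψ(x) = √κ e^{−κ|x|}. The derivative jump ψ'(0⁺) − ψ'(0⁻) = −(2mα/ℏ²)ψ(0) fixes κ = mα/ℏ² = 4.840.
Then E = −ℏ²κ²/(2m) = −mα²/(2ℏ²) = -11.71.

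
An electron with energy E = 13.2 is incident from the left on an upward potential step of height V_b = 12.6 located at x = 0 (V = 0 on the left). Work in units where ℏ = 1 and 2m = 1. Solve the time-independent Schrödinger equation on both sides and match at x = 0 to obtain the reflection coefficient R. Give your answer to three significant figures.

R = 0.421

The wavenumbers are k₁ = √(2mE)/ℏ = 3.633 on the left and k₂ = √(2m(E − V_b))/ℏ = 0.7746 on the right.
Matching ψ and ψ′ at x = 0 gives r = (k₁ − k₂)/(k₁ + k₂), so R = r² = 0.4206 and T = 1 − R = 0.5794.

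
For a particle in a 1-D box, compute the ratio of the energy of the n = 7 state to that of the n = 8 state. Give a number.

Since E_n ∝ n², the ratio is (7/8)² = 0.765625.

0.765625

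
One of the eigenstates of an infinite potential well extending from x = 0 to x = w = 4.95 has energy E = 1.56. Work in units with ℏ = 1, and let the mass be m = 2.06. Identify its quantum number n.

n = 4

From E_n = n²π²ℏ²/(2mw²) invert to n = √(2mw²E)/(πℏ).
n = (4.95/π) × √(2 × 2.06 × 1.56) = 3.995 → n = 4.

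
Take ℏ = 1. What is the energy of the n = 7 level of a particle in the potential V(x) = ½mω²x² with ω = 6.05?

The oscillator eigenvalues are E_n = ℏω(n + ½), so E_7 = 6.05 × 7.5 = 45.38.

E = 45.4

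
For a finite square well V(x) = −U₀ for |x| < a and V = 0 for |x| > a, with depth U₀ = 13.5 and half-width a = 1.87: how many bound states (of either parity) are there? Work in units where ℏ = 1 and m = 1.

Define the well-strength parameter z₀ = (a/ℏ)√(2mU₀) = 1.87 × √(2·1·13.5) = 9.717.
A new bound state (alternating even/odd) appears each time z₀ passes a multiple of π/2, so N = ⌊2z₀/π⌋ + 1 = ⌊6.186⌋ + 1 = 7.

N = 7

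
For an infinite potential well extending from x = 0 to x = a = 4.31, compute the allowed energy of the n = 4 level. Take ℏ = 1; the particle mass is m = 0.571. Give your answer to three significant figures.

Requiring ψ(0) = ψ(a) = 0 quantises k = nπ/a, hence E_n = ℏ²k²/2m = n²π²ℏ²/(2ma²).
E_4 = 4² × π² / (2 × 0.571 × 4.31²) = 7.444.

E = 7.44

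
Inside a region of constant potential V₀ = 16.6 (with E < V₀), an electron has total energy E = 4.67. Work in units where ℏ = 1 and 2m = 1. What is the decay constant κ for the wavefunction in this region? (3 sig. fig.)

Since E < V₀ the TISE in this region is ψ'' = κ²ψ with κ = √(2m(V₀ − E))/ℏ.
κ = √(2 × 0.5 × 11.93) = 3.454.

κ = 3.45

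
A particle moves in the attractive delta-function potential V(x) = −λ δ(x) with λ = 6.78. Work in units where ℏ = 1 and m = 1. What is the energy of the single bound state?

The bound state is ψ(x) = √κ e^{−κ|x|}. The derivative jump ψ'(0⁺) − ψ'(0⁻) = −(2mλ/ℏ²)ψ(0) fixes κ = mλ/ℏ² = 6.780.
Then E = −ℏ²κ²/(2m) = −mλ²/(2ℏ²) = -22.98.

E = -23.0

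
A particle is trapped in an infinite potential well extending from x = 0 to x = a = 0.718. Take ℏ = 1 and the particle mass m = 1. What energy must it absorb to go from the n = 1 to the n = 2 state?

ΔE = 28.7

E_n = n²π²ℏ²/(2ma²), so ΔE = (2² − 1²) π²ℏ²/(2ma²).
ΔE = 3 × π² / (2 × 1 × 0.718²) = 28.72.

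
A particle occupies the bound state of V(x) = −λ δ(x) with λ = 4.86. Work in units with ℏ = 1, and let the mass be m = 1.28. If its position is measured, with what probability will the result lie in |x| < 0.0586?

The normalised bound state is ψ = √κ e^{−κ|x|} with κ = mλ/ℏ² = 6.221.
P(|x| < d) = ∫_{−d}^{d} κ e^{−2κ|x|} dx = 1 − e^{−2κd} = 1 − e^{−0.7291} = 0.5176.

P = 0.518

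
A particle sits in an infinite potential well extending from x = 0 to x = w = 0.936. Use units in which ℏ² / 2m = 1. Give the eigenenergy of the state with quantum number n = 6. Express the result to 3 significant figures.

Requiring ψ(0) = ψ(w) = 0 quantises k = nπ/w, hence E_n = ℏ²k²/2m = n²π²ℏ²/(2mw²).
E_6 = 6² × π² / (2 × 0.5 × 0.936²) = 405.6.

E = 406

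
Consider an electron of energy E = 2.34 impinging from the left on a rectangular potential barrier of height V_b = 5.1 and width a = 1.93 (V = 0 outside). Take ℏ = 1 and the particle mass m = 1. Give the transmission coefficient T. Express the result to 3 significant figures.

T = 0.000458

E < V_b: inside the barrier ψ ∝ e^{±κx} with κ = √(2m(V_b − E))/ℏ = 2.349.
κa = 4.534, sinh(κa) = 46.58.
Matching ψ, ψ′ at both faces gives T = [1 + V_b² sinh²(κa) / (4E(V_b − E))]⁻¹ = 1/2186 = 0.000458.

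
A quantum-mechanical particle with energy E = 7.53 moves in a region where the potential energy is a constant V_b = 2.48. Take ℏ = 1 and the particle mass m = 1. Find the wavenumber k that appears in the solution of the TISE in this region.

k = 3.18

With E > V_b the solution is oscillatory, ψ ∝ e^{±ikx} with k = √(2m(E − V_b))/ℏ.
k = √(2 × 1 × 5.05) = 3.178.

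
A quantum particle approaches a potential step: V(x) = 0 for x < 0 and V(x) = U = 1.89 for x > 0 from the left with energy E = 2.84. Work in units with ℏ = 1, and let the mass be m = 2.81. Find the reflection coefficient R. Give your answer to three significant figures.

R = 0.0714

On each side the TISE gives plane waves with k = √(2m(E − V))/ℏ: k₁ = √(2·2.81·2.84) = 3.995, k₂ = √(2·2.81·0.95) = 2.311.
Continuity of ψ and ψ′ at the step yields the reflection amplitude r = (k₁ − k₂)/(k₁ + k₂) = 0.2671; thus R = |r|² = 0.07136, T = 0.9286.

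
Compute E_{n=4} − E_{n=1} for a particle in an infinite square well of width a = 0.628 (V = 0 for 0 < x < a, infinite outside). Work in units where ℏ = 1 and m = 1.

E_n = n²π²ℏ²/(2ma²), so ΔE = (4² − 1²) π²ℏ²/(2ma²).
ΔE = 15 × π² / (2 × 1 × 0.628²) = 187.7.

ΔE = 188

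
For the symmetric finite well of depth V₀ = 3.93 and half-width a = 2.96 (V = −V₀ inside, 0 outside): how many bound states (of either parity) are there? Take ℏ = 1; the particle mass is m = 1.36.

N = 7

Define the well-strength parameter z₀ = (a/ℏ)√(2mV₀) = 2.96 × √(2·1.36·3.93) = 9.678.
A new bound state (alternating even/odd) appears each time z₀ passes a multiple of π/2, so N = ⌊2z₀/π⌋ + 1 = ⌊6.161⌋ + 1 = 7.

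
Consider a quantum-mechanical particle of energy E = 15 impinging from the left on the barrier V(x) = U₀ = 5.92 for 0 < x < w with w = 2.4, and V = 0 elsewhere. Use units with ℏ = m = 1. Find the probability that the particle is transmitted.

T = 0.968

E > U₀: inside the barrier k₂ = √(2m(E − U₀))/ℏ = 4.261, k₂w = 10.23.
Matching at both interfaces gives T⁻¹ = 1 + U₀² sin²(k₂w) / [4E(E − U₀)] = 1.033, hence T = 0.968.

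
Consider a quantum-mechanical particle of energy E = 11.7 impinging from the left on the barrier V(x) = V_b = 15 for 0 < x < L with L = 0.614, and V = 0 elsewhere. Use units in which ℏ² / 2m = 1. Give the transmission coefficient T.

E < V_b: inside the barrier ψ ∝ e^{±κx} with κ = √(2m(V_b − E))/ℏ = 1.817.
κL = 1.115, sinh(κL) = 1.361.
Matching ψ, ψ′ at both faces gives T = [1 + V_b² sinh²(κL) / (4E(V_b − E))]⁻¹ = 1/3.701 = 0.270.

T = 0.270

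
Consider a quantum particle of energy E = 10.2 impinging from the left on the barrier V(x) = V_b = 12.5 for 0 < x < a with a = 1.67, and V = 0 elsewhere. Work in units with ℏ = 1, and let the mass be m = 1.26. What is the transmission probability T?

Since E < V_b the interior solution is evanescent with decay constant κ = √(2m(V_b − E))/ℏ = 2.407.
κa = 4.021, sinh(κa) = 27.86.
Matching ψ, ψ′ at both faces gives T = [1 + V_b² sinh²(κa) / (4E(V_b − E))]⁻¹ = 1/1293 = 0.000773.

T = 0.000773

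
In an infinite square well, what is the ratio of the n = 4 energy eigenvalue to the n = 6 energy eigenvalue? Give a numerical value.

Since E_n ∝ n², the ratio is (4/6)² = 0.444444.

0.444444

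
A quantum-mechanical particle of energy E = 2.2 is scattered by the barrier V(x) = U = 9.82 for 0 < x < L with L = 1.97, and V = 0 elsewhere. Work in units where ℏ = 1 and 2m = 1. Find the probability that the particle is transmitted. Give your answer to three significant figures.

E < U: inside the barrier ψ ∝ e^{±κx} with κ = √(2m(U − E))/ℏ = 2.760.
κL = 5.438, sinh(κL) = 115.0.
The exact tunnelling result is T⁻¹ = 1 + U² sinh²(κL) / [4E(U − E)] = 19020, so T = 0.0000526.

T = 0.0000526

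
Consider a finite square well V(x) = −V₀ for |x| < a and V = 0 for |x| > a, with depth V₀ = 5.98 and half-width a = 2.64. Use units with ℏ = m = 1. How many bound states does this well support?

N = 6

The dimensionless depth is z₀ = a√(2mV₀)/ℏ = 2.64 × √(11.96) = 9.130.
The even/odd transcendental equations gain one root per π/2 in z₀, giving N = 1 + ⌊2z₀/π⌋ = 1 + ⌊5.812⌋ = 6.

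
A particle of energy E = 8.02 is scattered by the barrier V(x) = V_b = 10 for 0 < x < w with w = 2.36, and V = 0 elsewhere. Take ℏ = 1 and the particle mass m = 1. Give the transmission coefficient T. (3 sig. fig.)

T = 0.000212

Since E < V_b the interior solution is evanescent with decay constant κ = √(2m(V_b − E))/ℏ = 1.990.
κw = 4.696, sinh(κw) = 54.77.
The exact tunnelling result is T⁻¹ = 1 + V_b² sinh²(κw) / [4E(V_b − E)] = 4723, so T = 0.000212.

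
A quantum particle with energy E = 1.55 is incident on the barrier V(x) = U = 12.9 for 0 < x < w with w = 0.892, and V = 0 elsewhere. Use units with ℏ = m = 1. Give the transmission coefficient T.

E < U: inside the barrier ψ ∝ e^{±κx} with κ = √(2m(U − E))/ℏ = 4.764.
κw = 4.250, sinh(κw) = 35.04.
The exact tunnelling result is T⁻¹ = 1 + U² sinh²(κw) / [4E(U − E)] = 2905, so T = 0.000344.

T = 0.000344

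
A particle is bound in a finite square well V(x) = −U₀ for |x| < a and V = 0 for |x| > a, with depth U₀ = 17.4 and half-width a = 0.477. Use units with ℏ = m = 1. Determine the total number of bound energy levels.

N = 2

Define the well-strength parameter z₀ = (a/ℏ)√(2mU₀) = 0.477 × √(2·1·17.4) = 2.814.
The even/odd transcendental equations gain one root per π/2 in z₀, giving N = 1 + ⌊2z₀/π⌋ = 1 + ⌊1.791⌋ = 2.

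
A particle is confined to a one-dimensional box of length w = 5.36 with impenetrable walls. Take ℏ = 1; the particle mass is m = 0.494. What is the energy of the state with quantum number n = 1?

Requiring ψ(0) = ψ(w) = 0 quantises k = nπ/w, hence E_n = ℏ²k²/2m = n²π²ℏ²/(2mw²).
E_1 = 1² × π² / (2 × 0.494 × 5.36²) = 0.3477.

E = 0.348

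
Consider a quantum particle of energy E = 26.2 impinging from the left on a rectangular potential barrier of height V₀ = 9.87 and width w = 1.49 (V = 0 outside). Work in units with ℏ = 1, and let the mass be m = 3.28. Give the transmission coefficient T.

T = 0.995

E > V₀: inside the barrier k₂ = √(2m(E − V₀))/ℏ = 10.35, k₂w = 15.42.
T = [1 + V₀² sin²(k₂w) / (4E(E − V₀))]⁻¹ = 1/1.005 = 0.995.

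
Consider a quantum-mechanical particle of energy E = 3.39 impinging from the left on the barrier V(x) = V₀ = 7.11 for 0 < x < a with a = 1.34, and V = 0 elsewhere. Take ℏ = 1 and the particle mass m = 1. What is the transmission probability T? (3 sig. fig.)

T = 0.00267

Since E < V₀ the interior solution is evanescent with decay constant κ = √(2m(V₀ − E))/ℏ = 2.728.
κa = 3.655, sinh(κa) = 19.32.
The exact tunnelling result is T⁻¹ = 1 + V₀² sinh²(κa) / [4E(V₀ − E)] = 375.1, so T = 0.00267.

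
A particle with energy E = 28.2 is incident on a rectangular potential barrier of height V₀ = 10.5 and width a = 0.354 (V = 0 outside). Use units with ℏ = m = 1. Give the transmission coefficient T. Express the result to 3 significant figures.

Above the barrier the interior wavenumber is k₂ = √(2m(E − V₀))/ℏ = 5.950, giving phase k₂a = 2.106.
T = [1 + V₀² sin²(k₂a) / (4E(E − V₀))]⁻¹ = 1/1.041 = 0.961.

T = 0.961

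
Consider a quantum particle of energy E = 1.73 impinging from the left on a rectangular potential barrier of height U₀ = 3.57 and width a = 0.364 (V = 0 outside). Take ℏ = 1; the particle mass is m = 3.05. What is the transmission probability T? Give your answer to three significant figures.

Since E < U₀ the interior solution is evanescent with decay constant κ = √(2m(U₀ − E))/ℏ = 3.350.
κa = 1.219, sinh(κa) = 1.545.
Matching ψ, ψ′ at both faces gives T = [1 + U₀² sinh²(κa) / (4E(U₀ − E))]⁻¹ = 1/3.389 = 0.295.

T = 0.295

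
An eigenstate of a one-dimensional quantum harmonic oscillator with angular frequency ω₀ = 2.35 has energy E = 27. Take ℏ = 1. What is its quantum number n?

n = 11

Invert E_n = (n + ½)ℏω₀: n = E/ℏω₀ − ½ = 10.989, so n = 11.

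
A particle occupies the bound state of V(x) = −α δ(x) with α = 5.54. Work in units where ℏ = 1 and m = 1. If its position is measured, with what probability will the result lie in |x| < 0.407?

P = 0.989

The normalised bound state is ψ = √κ e^{−κ|x|} with κ = mα/ℏ² = 5.540.
P(|x| < d) = ∫_{−d}^{d} κ e^{−2κ|x|} dx = 1 − e^{−2κd} = 1 − e^{−4.510} = 0.9890.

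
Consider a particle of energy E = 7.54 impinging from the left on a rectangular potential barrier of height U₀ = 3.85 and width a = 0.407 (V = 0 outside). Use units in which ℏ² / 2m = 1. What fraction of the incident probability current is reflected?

R = 0.0620

E > U₀: inside the barrier k₂ = √(2m(E − U₀))/ℏ = 1.921, k₂a = 0.7818.
T = [1 + U₀² sin²(k₂a) / (4E(E − U₀))]⁻¹ = 1/1.066 = 0.938.
R = 1 − T = 0.0620.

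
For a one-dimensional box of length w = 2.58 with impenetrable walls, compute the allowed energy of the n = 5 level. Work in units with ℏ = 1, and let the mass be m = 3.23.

Requiring ψ(0) = ψ(w) = 0 quantises k = nπ/w, hence E_n = ℏ²k²/2m = n²π²ℏ²/(2mw²).
E_5 = 5² × π² / (2 × 3.23 × 2.58²) = 5.738.

E = 5.74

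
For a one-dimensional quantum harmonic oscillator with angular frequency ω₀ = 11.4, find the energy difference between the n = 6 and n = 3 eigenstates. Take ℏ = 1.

ΔE = 34.2

E_n = ℏω₀(n + ½), so ΔE = (6 − 3) ℏω₀ = 3 × 11.4 = 34.20.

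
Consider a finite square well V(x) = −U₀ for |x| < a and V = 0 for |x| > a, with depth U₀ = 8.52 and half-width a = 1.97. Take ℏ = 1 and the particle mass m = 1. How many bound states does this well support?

N = 6

The dimensionless depth is z₀ = a√(2mU₀)/ℏ = 1.97 × √(17.04) = 8.132.
The even/odd transcendental equations gain one root per π/2 in z₀, giving N = 1 + ⌊2z₀/π⌋ = 1 + ⌊5.177⌋ = 6.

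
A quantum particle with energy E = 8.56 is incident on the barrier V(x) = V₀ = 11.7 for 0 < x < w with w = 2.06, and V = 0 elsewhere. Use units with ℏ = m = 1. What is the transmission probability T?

T = 0.000103

E < V₀: inside the barrier ψ ∝ e^{±κx} with κ = √(2m(V₀ − E))/ℏ = 2.506.
κw = 5.162, sinh(κw) = 87.28.
Matching ψ, ψ′ at both faces gives T = [1 + V₀² sinh²(κw) / (4E(V₀ − E))]⁻¹ = 1/9701 = 0.000103.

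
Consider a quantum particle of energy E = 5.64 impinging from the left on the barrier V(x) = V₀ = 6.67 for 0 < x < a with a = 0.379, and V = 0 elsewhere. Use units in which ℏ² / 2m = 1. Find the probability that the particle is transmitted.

E < V₀: inside the barrier ψ ∝ e^{±κx} with κ = √(2m(V₀ − E))/ℏ = 1.015.
κa = 0.3846, sinh(κa) = 0.3942.
Matching ψ, ψ′ at both faces gives T = [1 + V₀² sinh²(κa) / (4E(V₀ − E))]⁻¹ = 1/1.298 = 0.771.

T = 0.771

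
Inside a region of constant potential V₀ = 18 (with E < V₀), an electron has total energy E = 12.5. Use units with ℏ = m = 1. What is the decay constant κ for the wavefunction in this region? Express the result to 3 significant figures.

κ = 3.32

Since E < V₀ the TISE in this region is ψ'' = κ²ψ with κ = √(2m(V₀ − E))/ℏ.
κ = √(2 × 1 × 5.5) = 3.317.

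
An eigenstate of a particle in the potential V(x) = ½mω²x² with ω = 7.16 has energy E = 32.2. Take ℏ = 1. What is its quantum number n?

E_n = ℏω(n + ½) ⇒ n = E/(ℏω) − ½ = 32.2/7.16 − 0.5 = 3.997 → n = 4.

n = 4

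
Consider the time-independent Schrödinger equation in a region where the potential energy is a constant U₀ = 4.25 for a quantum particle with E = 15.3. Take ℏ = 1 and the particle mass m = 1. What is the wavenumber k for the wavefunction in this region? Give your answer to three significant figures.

With E > U₀ the solution is oscillatory, ψ ∝ e^{±ikx} with k = √(2m(E − U₀))/ℏ.
k = √(2 × 1 × 11.05) = 4.701.

k = 4.70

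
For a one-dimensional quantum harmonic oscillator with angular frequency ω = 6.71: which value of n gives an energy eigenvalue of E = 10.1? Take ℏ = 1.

Invert E_n = (n + ½)ℏω: n = E/ℏω − ½ = 1.005, so n = 1.

n = 1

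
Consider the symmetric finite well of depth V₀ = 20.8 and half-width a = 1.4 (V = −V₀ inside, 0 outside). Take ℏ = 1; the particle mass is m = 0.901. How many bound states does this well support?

N = 6

Define the well-strength parameter z₀ = (a/ℏ)√(2mV₀) = 1.4 × √(2·0.901·20.8) = 8.571.
The even/odd transcendental equations gain one root per π/2 in z₀, giving N = 1 + ⌊2z₀/π⌋ = 1 + ⌊5.457⌋ = 6.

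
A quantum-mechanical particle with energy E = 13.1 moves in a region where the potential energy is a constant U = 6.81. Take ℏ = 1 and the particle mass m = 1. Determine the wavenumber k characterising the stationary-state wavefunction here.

With E > U the solution is oscillatory, ψ ∝ e^{±ikx} with k = √(2m(E − U))/ℏ.
k = √(2 × 1 × 6.29) = 3.547.

k = 3.55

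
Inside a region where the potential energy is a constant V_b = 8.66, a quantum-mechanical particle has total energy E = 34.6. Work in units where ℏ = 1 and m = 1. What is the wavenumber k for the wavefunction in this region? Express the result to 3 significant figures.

k = 7.20

With E > V_b the solution is oscillatory, ψ ∝ e^{±ikx} with k = √(2m(E − V_b))/ℏ.
k = √(2 × 1 × 25.94) = 7.203.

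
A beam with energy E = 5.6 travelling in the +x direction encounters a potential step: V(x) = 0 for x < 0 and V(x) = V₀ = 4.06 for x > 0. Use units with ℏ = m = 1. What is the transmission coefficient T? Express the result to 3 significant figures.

On each side the TISE gives plane waves with k = √(2m(E − V))/ℏ: k₁ = √(2·1·5.6) = 3.347, k₂ = √(2·1·1.54) = 1.755.
Continuity of ψ and ψ′ at the step yields the reflection amplitude r = (k₁ − k₂)/(k₁ + k₂) = 0.3120; thus R = |r|² = 0.09734, T = 0.9027.

T = 0.903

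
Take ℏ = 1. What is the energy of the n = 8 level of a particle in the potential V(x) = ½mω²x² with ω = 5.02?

E = 42.7

The oscillator eigenvalues are E_n = ℏω(n + ½), so E_8 = 5.02 × 8.5 = 42.67.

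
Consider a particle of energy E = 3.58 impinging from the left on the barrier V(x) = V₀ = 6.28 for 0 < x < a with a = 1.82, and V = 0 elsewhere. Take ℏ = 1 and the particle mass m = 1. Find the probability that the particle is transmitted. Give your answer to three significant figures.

E < V₀: inside the barrier ψ ∝ e^{±κx} with κ = √(2m(V₀ − E))/ℏ = 2.324.
κa = 4.229, sinh(κa) = 34.33.
Matching ψ, ψ′ at both faces gives T = [1 + V₀² sinh²(κa) / (4E(V₀ − E))]⁻¹ = 1/1203 = 0.000831.

T = 0.000831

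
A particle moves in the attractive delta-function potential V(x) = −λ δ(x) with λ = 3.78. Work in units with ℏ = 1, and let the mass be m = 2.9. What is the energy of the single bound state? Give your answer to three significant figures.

For x ≠ 0 the bound state is ψ ∝ e^{−κ|x|}; integrating the TISE across the delta gives the cusp condition 2κ = 2mλ/ℏ², so κ = 10.96.
Then E = −ℏ²κ²/(2m) = −mλ²/(2ℏ²) = -20.72.

E = -20.7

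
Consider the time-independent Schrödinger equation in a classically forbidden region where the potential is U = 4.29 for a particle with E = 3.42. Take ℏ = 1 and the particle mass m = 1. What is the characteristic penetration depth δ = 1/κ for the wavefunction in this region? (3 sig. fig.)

Since E < U the TISE in this region is ψ'' = κ²ψ with κ = √(2m(U − E))/ℏ.
κ = √(2 × 1 × 0.87) = 1.319. The penetration depth is δ = 1/κ = 0.758.

δ = 0.758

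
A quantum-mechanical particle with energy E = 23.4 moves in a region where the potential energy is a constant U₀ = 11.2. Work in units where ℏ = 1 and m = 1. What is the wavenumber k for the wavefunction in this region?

With E > U₀ the solution is oscillatory, ψ ∝ e^{±ikx} with k = √(2m(E − U₀))/ℏ.
k = √(2 × 1 × 12.2) = 4.940.

k = 4.94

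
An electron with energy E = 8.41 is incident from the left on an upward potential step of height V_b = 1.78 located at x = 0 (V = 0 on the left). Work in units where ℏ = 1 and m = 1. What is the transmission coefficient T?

The wavenumbers are k₁ = √(2mE)/ℏ = 4.101 on the left and k₂ = √(2m(E − V_b))/ℏ = 3.641 on the right.
Matching ψ and ψ′ at x = 0 gives r = (k₁ − k₂)/(k₁ + k₂), so R = r² = 0.003526 and T = 1 − R = 0.9965.

T = 0.996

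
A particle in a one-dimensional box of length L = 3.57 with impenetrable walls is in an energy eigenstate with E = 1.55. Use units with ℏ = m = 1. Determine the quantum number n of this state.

n = 2

For an infinite well E_n = n²π²ℏ²/(2mL²), so n = (L/πℏ)√(2mE).
n = (3.57/π) × √(2 × 1 × 1.55) = 2.001 → n = 2.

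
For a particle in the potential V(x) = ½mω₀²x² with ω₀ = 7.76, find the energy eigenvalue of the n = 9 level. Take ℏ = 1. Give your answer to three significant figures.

Using E_n = (n + ½)ℏω₀: E_9 = 9.5 × 7.76 = 73.72.

E = 73.7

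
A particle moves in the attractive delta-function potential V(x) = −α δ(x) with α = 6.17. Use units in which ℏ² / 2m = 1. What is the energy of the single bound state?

E = -9.52

The bound state is ψ(x) = √κ e^{−κ|x|}. The derivative jump ψ'(0⁺) − ψ'(0⁻) = −(2mα/ℏ²)ψ(0) fixes κ = mα/ℏ² = 3.085.
Then E = −ℏ²κ²/(2m) = −mα²/(2ℏ²) = -9.517.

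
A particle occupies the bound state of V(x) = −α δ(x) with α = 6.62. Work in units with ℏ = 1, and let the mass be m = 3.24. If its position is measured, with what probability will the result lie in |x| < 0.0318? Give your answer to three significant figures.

P = 0.744

The normalised bound state is ψ = √κ e^{−κ|x|} with κ = mα/ℏ² = 21.45.
P(|x| < d) = ∫_{−d}^{d} κ e^{−2κ|x|} dx = 1 − e^{−2κd} = 1 − e^{−1.364} = 0.7444.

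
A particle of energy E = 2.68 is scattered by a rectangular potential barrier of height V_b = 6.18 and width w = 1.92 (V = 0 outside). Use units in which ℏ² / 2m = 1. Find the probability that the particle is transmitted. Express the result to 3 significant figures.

T = 0.00298

Since E < V_b the interior solution is evanescent with decay constant κ = √(2m(V_b − E))/ℏ = 1.871.
κw = 3.592, sinh(κw) = 18.14.
Matching ψ, ψ′ at both faces gives T = [1 + V_b² sinh²(κw) / (4E(V_b − E))]⁻¹ = 1/335.9 = 0.00298.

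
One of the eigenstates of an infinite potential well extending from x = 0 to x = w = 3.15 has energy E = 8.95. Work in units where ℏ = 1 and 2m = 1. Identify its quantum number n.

n = 3

For an infinite well E_n = n²π²ℏ²/(2mw²), so n = (w/πℏ)√(2mE).
n = (3.15/π) × √(2 × 0.5 × 8.95) = 3.000 → n = 3.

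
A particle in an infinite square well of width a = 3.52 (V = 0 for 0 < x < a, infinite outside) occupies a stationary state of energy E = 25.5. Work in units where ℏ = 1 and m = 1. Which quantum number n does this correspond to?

n = 8

From E_n = n²π²ℏ²/(2ma²) invert to n = √(2ma²E)/(πℏ).
n = (3.52/π) × √(2 × 1 × 25.5) = 8.002 → n = 8.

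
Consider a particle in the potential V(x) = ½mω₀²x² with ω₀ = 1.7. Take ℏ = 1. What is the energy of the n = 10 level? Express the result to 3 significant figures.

Using E_n = (n + ½)ℏω₀: E_10 = 10.5 × 1.7 = 17.85.

E = 17.9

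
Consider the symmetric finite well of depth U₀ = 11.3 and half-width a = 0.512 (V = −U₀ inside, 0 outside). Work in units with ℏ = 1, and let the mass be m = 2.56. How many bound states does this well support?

N = 3

The dimensionless depth is z₀ = a√(2mU₀)/ℏ = 0.512 × √(57.86) = 3.894.
A new bound state (alternating even/odd) appears each time z₀ passes a multiple of π/2, so N = ⌊2z₀/π⌋ + 1 = ⌊2.479⌋ + 1 = 3.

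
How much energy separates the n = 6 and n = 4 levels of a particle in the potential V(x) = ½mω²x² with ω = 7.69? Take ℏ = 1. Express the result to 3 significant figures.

ΔE = 15.4

E_n = ℏω(n + ½), so ΔE = (6 − 4) ℏω = 2 × 7.69 = 15.38.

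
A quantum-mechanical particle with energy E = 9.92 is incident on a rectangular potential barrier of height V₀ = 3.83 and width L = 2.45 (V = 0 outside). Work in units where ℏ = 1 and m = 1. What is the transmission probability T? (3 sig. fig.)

Above the barrier the interior wavenumber is k₂ = √(2m(E − V₀))/ℏ = 3.490, giving phase k₂L = 8.550.
Matching at both interfaces gives T⁻¹ = 1 + V₀² sin²(k₂L) / [4E(E − V₀)] = 1.036, hence T = 0.966.

T = 0.966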